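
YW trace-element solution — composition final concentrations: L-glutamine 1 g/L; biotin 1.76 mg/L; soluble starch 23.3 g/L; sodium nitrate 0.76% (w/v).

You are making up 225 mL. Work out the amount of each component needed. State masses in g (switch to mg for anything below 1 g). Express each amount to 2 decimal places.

L-glutamine 225.00 mg; biotin 0.40 mg; soluble starch 5.24 g; sodium nitrate 1.71 g

Target volume = 225 mL = 0.225 L.
L-glutamine: 1 g/L × 0.225 L = 0.225 g = 225.00 mg
biotin: 1.76 mg/L × 0.225 L = 0.40 mg
soluble starch: 23.3 g/L × 0.225 L = 5.24 g
sodium nitrate: 0.76 g per 100 mL × 225 mL ÷ 100 = 1.71 g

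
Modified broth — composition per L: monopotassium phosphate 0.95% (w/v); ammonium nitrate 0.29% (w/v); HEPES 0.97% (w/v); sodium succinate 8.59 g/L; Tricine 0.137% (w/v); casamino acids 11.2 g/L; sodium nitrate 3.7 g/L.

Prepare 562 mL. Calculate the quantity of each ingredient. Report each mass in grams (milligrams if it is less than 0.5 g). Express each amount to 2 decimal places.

monopotassium phosphate 5.34 g; ammonium nitrate 1.63 g; HEPES 5.45 g; sodium succinate 4.83 g; Tricine 0.77 g; casamino acids 6.29 g; sodium nitrate 2.08 g

Working volume: 562 mL = 0.562 L.
monopotassium phosphate: 0.95% w/v = 9.5 g/L → 9.5 × 0.562 L = 5.34 g
ammonium nitrate: 0.29 g per 100 mL × 562 mL ÷ 100 = 1.63 g
HEPES: 0.97 g per 100 mL × 562 mL ÷ 100 = 5.45 g
sodium succinate: 8.59 g/L × 0.562 L = 4.83 g
Tricine: 0.137 g per 100 mL × 562 mL ÷ 100 = 0.77 g
casamino acids: 11.2 g/L × 0.562 L = 6.29 g
sodium nitrate: 3.7 g/L × 0.562 L = 2.08 g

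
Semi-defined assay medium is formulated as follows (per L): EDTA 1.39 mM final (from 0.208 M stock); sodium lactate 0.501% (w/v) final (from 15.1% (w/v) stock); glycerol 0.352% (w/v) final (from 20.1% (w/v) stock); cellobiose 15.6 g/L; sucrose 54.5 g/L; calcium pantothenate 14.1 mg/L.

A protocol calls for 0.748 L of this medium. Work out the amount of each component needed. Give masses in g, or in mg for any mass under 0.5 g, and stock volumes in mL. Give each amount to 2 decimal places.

Working volume: 0.748 L.
EDTA: C1V1 = C2V2 → 1.39 mM × 748 mL ÷ 208 mM = 5.00 mL
sodium lactate: V = C2·V2/C1 = 0.501% ÷ 15.1% × 748 mL = 24.82 mL
glycerol: C1V1 = C2V2 → 0.352% ÷ 20.1% × 748 mL = 13.10 mL
cellobiose: 15.6 g/L × 0.748 L = 11.67 g
sucrose: 54.5 g/L × 0.748 L = 40.77 g
calcium pantothenate: 14.1 mg/L × 0.748 L = 10.55 mg

EDTA 5.00 mL; sodium lactate 24.82 mL; glycerol 13.10 mL; cellobiose 11.67 g; sucrose 40.77 g; calcium pantothenate 10.55 mg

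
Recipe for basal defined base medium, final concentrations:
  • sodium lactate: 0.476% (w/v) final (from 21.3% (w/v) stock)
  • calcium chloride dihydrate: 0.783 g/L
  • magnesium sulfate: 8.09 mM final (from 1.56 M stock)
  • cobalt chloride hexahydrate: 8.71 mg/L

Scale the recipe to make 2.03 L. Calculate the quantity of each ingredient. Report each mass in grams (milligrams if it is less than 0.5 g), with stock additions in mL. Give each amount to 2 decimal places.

Working volume: 2.03 L.
sodium lactate: C1V1 = C2V2 → 0.476% ÷ 21.3% × 2030 mL = 45.37 mL
calcium chloride dihydrate: 0.783 g/L × 2.03 L = 1.59 g
magnesium sulfate: V = C2·V2/C1 = 8.09 mM × 2030 mL ÷ 1560 mM = 10.53 mL
cobalt chloride hexahydrate: 8.71 mg/L × 2.03 L = 17.68 mg

sodium lactate 45.37 mL; calcium chloride dihydrate 1.59 g; magnesium sulfate 10.53 mL; cobalt chloride hexahydrate 17.68 mg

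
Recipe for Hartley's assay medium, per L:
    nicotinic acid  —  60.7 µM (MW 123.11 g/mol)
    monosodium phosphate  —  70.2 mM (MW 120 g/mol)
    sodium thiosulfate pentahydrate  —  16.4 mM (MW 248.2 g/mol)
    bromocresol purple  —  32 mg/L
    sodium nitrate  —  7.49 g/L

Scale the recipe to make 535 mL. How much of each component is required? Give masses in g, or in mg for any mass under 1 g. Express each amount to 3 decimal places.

Scale factor relative to 1 L: 0.535.
nicotinic acid: 60.7 µmol/L × 123.11 g/mol × 0.535 L ÷ 1000 = 3.998 mg
monosodium phosphate: 70.2 mmol/L × 120 g/mol × 0.535 L ÷ 1000 = 4.507 g
sodium thiosulfate pentahydrate: 16.4 mmol/L × 248.2 g/mol × 0.535 L ÷ 1000 = 2.178 g
bromocresol purple: 32 mg/L × 0.535 L = 17.120 mg
sodium nitrate: 7.49 g/L × 0.535 L = 4.007 g

nicotinic acid 3.998 mg; monosodium phosphate 4.507 g; sodium thiosulfate pentahydrate 2.178 g; bromocresol purple 17.120 mg; sodium nitrate 4.007 g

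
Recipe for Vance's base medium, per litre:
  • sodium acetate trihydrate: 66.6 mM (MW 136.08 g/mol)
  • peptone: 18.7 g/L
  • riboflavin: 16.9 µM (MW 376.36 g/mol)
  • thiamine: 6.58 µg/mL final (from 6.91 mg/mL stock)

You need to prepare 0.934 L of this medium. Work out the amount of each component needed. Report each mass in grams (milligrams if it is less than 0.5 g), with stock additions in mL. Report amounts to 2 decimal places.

Scale factor relative to 1 L: 0.934.
sodium acetate trihydrate: 66.6 mmol/L × 136.08 g/mol × 0.934 L ÷ 1000 = 8.46 g
peptone: 18.7 g/L × 0.934 L = 17.47 g
riboflavin: 16.9 µmol/L × 376.36 g/mol × 0.934 L ÷ 1000 = 5.94 mg
thiamine: C1V1 = C2V2 → 6.58 µg/mL × 934 mL ÷ 6910 µg/mL = 0.89 mL

sodium acetate trihydrate 8.46 g; peptone 17.47 g; riboflavin 5.94 mg; thiamine 0.89 mL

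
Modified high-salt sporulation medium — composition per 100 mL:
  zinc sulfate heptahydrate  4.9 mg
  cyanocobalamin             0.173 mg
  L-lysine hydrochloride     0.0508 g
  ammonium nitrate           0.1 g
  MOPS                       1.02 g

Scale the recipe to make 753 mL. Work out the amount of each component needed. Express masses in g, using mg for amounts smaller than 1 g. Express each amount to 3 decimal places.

Scale factor = 753 mL / 100 mL = 7.53.
zinc sulfate heptahydrate: 4.9 mg × (753 mL / 100 mL) = 36.897 mg
cyanocobalamin: 0.173 mg × (753 mL / 100 mL) = 1.303 mg
L-lysine hydrochloride: 0.0508 g × (753 mL / 100 mL) = 0.382524 g = 382.524 mg
ammonium nitrate: 0.1 g × (753 mL / 100 mL) = 0.753 g = 753.000 mg
MOPS: 1.02 g × (753 mL / 100 mL) = 7.681 g

zinc sulfate heptahydrate 36.897 mg; cyanocobalamin 1.303 mg; L-lysine hydrochloride 382.524 mg; ammonium nitrate 753.000 mg; MOPS 7.681 g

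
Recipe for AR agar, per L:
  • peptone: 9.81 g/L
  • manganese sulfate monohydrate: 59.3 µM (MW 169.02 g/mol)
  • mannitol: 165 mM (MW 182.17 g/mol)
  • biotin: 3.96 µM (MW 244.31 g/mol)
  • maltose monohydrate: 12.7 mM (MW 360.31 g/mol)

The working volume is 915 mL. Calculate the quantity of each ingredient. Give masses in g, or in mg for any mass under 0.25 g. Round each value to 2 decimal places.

Working volume: 915 mL = 0.915 L.
peptone: 9.81 g/L × 0.915 L = 8.98 g
manganese sulfate monohydrate: 59.3 µmol/L × 169.02 g/mol × 0.915 L ÷ 1000 = 9.17 mg
mannitol: 165 mmol/L × 182.17 g/mol × 0.915 L ÷ 1000 = 27.50 g
biotin: 3.96 µmol/L × 244.31 g/mol × 0.915 L ÷ 1000 = 0.89 mg
maltose monohydrate: 12.7 mmol/L × 360.31 g/mol × 0.915 L ÷ 1000 = 4.19 g

peptone 8.98 g; manganese sulfate monohydrate 9.17 mg; mannitol 27.50 g; biotin 0.89 mg; maltose monohydrate 4.19 g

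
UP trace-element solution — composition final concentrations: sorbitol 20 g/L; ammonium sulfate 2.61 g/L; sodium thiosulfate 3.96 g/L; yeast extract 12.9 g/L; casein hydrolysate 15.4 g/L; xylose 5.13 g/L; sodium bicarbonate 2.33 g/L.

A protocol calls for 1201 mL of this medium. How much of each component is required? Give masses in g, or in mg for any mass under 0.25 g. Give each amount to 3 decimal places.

sorbitol 24.020 g; ammonium sulfate 3.135 g; sodium thiosulfate 4.756 g; yeast extract 15.493 g; casein hydrolysate 18.495 g; xylose 6.161 g; sodium bicarbonate 2.798 g

Target volume = 1201 mL = 1.201 L.
sorbitol: 20 g/L × 1.201 L = 24.020 g
ammonium sulfate: 2.61 g/L × 1.201 L = 3.135 g
sodium thiosulfate: 3.96 g/L × 1.201 L = 4.756 g
yeast extract: 12.9 g/L × 1.201 L = 15.493 g
casein hydrolysate: 15.4 g/L × 1.201 L = 18.495 g
xylose: 5.13 g/L × 1.201 L = 6.161 g
sodium bicarbonate: 2.33 g/L × 1.201 L = 2.798 g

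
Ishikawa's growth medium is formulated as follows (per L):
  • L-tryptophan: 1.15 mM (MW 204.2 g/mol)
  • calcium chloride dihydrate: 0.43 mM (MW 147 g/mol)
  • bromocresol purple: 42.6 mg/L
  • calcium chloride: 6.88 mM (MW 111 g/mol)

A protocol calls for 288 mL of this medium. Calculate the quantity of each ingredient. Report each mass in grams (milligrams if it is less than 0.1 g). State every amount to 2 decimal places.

Target volume = 288 mL = 0.288 L.
L-tryptophan: 1.15 mmol/L × 204.2 mg/mmol × 0.288 L = 67.63 mg
calcium chloride dihydrate: 0.43 mmol/L × 147 mg/mmol × 0.288 L = 18.20 mg
bromocresol purple: 42.6 mg/L × 0.288 L = 12.27 mg
calcium chloride: 6.88 mmol/L × 111 g/mol × 0.288 L ÷ 1000 = 0.22 g

L-tryptophan 67.63 mg; calcium chloride dihydrate 18.20 mg; bromocresol purple 12.27 mg; calcium chloride 0.22 g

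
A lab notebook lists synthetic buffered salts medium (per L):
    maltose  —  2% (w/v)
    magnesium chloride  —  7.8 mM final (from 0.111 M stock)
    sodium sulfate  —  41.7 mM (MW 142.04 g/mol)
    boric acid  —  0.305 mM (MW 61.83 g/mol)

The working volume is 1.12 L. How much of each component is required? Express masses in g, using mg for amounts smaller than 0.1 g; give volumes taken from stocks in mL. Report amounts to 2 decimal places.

Working volume: 1.12 L.
maltose: 2% w/v = 20 g/L → 20 × 1.12 L = 22.40 g
magnesium chloride: dilute stock: 7.8 mM × 1120 mL ÷ 111 mM = 78.70 mL
sodium sulfate: 41.7 mmol/L × 142.04 g/mol × 1.12 L ÷ 1000 = 6.63 g
boric acid: 0.305 mmol/L × 61.83 mg/mmol × 1.12 L = 21.12 mg

maltose 22.40 g; magnesium chloride 78.70 mL; sodium sulfate 6.63 g; boric acid 21.12 mg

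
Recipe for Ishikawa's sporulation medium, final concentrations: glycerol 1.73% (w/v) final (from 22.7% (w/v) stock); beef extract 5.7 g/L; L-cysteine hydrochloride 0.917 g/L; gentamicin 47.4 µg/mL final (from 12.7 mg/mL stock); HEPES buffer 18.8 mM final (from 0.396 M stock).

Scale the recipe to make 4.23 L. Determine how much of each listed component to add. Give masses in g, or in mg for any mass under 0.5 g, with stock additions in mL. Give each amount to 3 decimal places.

glycerol 322.374 mL; beef extract 24.111 g; L-cysteine hydrochloride 3.879 g; gentamicin 15.788 mL; HEPES buffer 200.818 mL

Working volume: 4.23 L.
glycerol: C1V1 = C2V2 → 1.73% ÷ 22.7% × 4230 mL = 322.374 mL
beef extract: 5.7 g/L × 4.23 L = 24.111 g
L-cysteine hydrochloride: 0.917 g/L × 4.23 L = 3.879 g
gentamicin: V = C2·V2/C1 = 47.4 µg/mL × 4230 mL ÷ 12700 µg/mL = 15.788 mL
HEPES buffer: V = C2·V2/C1 = 18.8 mM × 4230 mL ÷ 396 mM = 200.818 mL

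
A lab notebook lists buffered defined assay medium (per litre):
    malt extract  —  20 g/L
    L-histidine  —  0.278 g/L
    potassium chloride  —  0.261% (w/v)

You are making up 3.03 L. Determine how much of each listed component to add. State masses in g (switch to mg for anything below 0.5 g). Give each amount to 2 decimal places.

Scale factor relative to 1 L: 3.03.
malt extract: 20 g/L × 3.03 L = 60.60 g
L-histidine: 0.278 g/L × 3.03 L = 0.84 g
potassium chloride: 0.261 g per 100 mL × 3030 mL ÷ 100 = 7.91 g

malt extract 60.60 g; L-histidine 0.84 g; potassium chloride 7.91 g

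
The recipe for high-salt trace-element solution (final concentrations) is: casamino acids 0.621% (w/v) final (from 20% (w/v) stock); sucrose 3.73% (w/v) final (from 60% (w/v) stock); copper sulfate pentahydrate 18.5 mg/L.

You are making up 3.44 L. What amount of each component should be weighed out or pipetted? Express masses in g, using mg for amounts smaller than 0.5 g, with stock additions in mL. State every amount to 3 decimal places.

Working volume: 3.44 L.
casamino acids: C1V1 = C2V2 → 0.621% ÷ 20% × 3440 mL = 106.812 mL
sucrose: C1V1 = C2V2 → 3.73% ÷ 60% × 3440 mL = 213.853 mL
copper sulfate pentahydrate: 18.5 mg/L × 3.44 L = 63.640 mg

casamino acids 106.812 mL; sucrose 213.853 mL; copper sulfate pentahydrate 63.640 mg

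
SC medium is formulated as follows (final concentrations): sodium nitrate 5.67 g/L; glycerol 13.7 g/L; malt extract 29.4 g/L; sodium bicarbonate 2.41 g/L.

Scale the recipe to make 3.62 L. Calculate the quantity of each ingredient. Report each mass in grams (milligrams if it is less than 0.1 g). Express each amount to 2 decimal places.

Working volume: 3.62 L.
sodium nitrate: 5.67 g/L × 3.62 L = 20.53 g
glycerol: 13.7 g/L × 3.62 L = 49.59 g
malt extract: 29.4 g/L × 3.62 L = 106.43 g
sodium bicarbonate: 2.41 g/L × 3.62 L = 8.72 g

sodium nitrate 20.53 g; glycerol 49.59 g; malt extract 106.43 g; sodium bicarbonate 8.72 g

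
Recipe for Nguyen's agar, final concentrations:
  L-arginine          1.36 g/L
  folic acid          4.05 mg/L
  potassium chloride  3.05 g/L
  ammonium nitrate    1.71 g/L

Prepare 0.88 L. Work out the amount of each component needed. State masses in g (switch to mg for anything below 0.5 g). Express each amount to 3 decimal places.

Scale factor relative to 1 L: 0.88.
L-arginine: 1.36 g/L × 0.88 L = 1.197 g
folic acid: 4.05 mg/L × 0.88 L = 3.564 mg
potassium chloride: 3.05 g/L × 0.88 L = 2.684 g
ammonium nitrate: 1.71 g/L × 0.88 L = 1.505 g

L-arginine 1.197 g; folic acid 3.564 mg; potassium chloride 2.684 g; ammonium nitrate 1.505 g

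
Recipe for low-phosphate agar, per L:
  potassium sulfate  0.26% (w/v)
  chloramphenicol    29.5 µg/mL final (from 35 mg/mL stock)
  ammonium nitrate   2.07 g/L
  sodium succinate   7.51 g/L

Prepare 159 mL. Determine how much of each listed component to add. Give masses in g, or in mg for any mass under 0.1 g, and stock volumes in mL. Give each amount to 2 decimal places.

potassium sulfate 0.41 g; chloramphenicol 0.13 mL; ammonium nitrate 0.33 g; sodium succinate 1.19 g

Scale factor relative to 1 L: 0.159.
potassium sulfate: 0.26 g per 100 mL × 159 mL ÷ 100 = 0.41 g
chloramphenicol: C1V1 = C2V2 → 29.5 µg/mL × 159 mL ÷ 35000 µg/mL = 0.13 mL
ammonium nitrate: 2.07 g/L × 0.159 L = 0.33 g
sodium succinate: 7.51 g/L × 0.159 L = 1.19 g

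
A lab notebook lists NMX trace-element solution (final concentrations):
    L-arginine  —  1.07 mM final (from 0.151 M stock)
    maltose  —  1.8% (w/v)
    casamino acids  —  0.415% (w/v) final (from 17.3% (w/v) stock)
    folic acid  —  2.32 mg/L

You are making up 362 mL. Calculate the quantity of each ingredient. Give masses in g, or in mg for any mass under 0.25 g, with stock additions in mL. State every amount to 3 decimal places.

Working volume: 362 mL = 0.362 L.
L-arginine: V = C2·V2/C1 = 1.07 mM × 362 mL ÷ 151 mM = 2.565 mL
maltose: 1.8% w/v = 18 g/L → 18 × 0.362 L = 6.516 g
casamino acids: dilute stock: 0.415% ÷ 17.3% × 362 mL = 8.684 mL
folic acid: 2.32 mg/L × 0.362 L = 0.840 mg

L-arginine 2.565 mL; maltose 6.516 g; casamino acids 8.684 mL; folic acid 0.840 mg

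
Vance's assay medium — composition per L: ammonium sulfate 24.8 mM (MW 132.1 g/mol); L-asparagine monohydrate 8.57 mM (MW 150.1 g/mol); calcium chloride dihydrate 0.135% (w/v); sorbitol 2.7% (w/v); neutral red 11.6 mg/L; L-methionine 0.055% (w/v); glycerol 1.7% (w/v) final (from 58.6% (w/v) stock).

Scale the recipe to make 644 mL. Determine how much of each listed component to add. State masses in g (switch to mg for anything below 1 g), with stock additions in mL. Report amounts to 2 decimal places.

Target volume = 644 mL = 0.644 L.
ammonium sulfate: 24.8 mmol/L × 132.1 g/mol × 0.644 L ÷ 1000 = 2.11 g
L-asparagine monohydrate: 8.57 mmol/L × 150.1 mg/mmol × 0.644 L = 828.41 mg
calcium chloride dihydrate: 0.135% w/v = 1.35 g/L → 1.35 × 0.644 L = 0.8694 g = 869.40 mg
sorbitol: 2.7% w/v = 27 g/L → 27 × 0.644 L = 17.39 g
neutral red: 11.6 mg/L × 0.644 L = 7.47 mg
L-methionine: 0.055 g per 100 mL × 644 mL ÷ 100 = 0.3542 g = 354.20 mg
glycerol: V = C2·V2/C1 = 1.7% ÷ 58.6% × 644 mL = 18.68 mL

ammonium sulfate 2.11 g; L-asparagine monohydrate 828.41 mg; calcium chloride dihydrate 869.40 mg; sorbitol 17.39 g; neutral red 7.47 mg; L-methionine 354.20 mg; glycerol 18.68 mL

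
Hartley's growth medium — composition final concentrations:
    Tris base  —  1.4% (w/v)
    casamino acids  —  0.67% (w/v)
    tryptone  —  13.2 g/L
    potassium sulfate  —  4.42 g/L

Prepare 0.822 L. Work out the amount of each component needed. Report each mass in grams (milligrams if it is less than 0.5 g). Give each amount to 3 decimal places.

Tris base 11.508 g; casamino acids 5.507 g; tryptone 10.850 g; potassium sulfate 3.633 g

Working volume: 0.822 L.
Tris base: 1.4 g per 100 mL × 822 mL ÷ 100 = 11.508 g
casamino acids: 0.67% w/v = 6.7 g/L → 6.7 × 0.822 L = 5.507 g
tryptone: 13.2 g/L × 0.822 L = 10.850 g
potassium sulfate: 4.42 g/L × 0.822 L = 3.633 g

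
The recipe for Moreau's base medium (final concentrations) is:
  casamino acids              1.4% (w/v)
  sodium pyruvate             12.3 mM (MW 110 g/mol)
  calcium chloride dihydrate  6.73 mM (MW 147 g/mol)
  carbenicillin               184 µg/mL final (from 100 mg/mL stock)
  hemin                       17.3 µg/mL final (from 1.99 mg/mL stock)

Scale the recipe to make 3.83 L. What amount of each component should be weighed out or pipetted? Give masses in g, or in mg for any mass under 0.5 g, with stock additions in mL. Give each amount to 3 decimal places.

Scale factor relative to 1 L: 3.83.
casamino acids: 1.4% w/v = 14 g/L → 14 × 3.83 L = 53.620 g
sodium pyruvate: 12.3 mmol/L × 110 g/mol × 3.83 L ÷ 1000 = 5.182 g
calcium chloride dihydrate: 6.73 mmol/L × 147 g/mol × 3.83 L ÷ 1000 = 3.789 g
carbenicillin: C1V1 = C2V2 → 184 µg/mL × 3830 mL ÷ 100000 µg/mL = 7.047 mL
hemin: C1V1 = C2V2 → 17.3 µg/mL × 3830 mL ÷ 1990 µg/mL = 33.296 mL

casamino acids 53.620 g; sodium pyruvate 5.182 g; calcium chloride dihydrate 3.789 g; carbenicillin 7.047 mL; hemin 33.296 mL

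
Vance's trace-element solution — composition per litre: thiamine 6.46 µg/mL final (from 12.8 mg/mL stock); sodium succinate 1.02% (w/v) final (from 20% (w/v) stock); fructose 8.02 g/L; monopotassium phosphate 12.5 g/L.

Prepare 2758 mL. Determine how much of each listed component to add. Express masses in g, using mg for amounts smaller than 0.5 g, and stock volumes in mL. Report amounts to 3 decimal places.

Working volume: 2758 mL = 2.758 L.
thiamine: V = C2·V2/C1 = 6.46 µg/mL × 2758 mL ÷ 12800 µg/mL = 1.392 mL
sodium succinate: V = C2·V2/C1 = 1.02% ÷ 20% × 2758 mL = 140.658 mL
fructose: 8.02 g/L × 2.758 L = 22.119 g
monopotassium phosphate: 12.5 g/L × 2.758 L = 34.475 g

thiamine 1.392 mL; sodium succinate 140.658 mL; fructose 22.119 g; monopotassium phosphate 34.475 g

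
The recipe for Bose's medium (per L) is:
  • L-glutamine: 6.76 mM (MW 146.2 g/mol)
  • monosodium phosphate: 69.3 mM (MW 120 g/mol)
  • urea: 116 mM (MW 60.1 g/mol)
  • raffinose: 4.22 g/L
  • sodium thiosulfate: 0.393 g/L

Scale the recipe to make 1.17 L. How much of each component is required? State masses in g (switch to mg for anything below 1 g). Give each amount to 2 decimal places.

Working volume: 1.17 L.
L-glutamine: 6.76 mmol/L × 146.2 g/mol × 1.17 L ÷ 1000 = 1.16 g
monosodium phosphate: 69.3 mmol/L × 120 g/mol × 1.17 L ÷ 1000 = 9.73 g
urea: 116 mmol/L × 60.1 g/mol × 1.17 L ÷ 1000 = 8.16 g
raffinose: 4.22 g/L × 1.17 L = 4.94 g
sodium thiosulfate: 0.393 g/L × 1.17 L = 0.45981 g = 459.81 mg

L-glutamine 1.16 g; monosodium phosphate 9.73 g; urea 8.16 g; raffinose 4.94 g; sodium thiosulfate 459.81 mg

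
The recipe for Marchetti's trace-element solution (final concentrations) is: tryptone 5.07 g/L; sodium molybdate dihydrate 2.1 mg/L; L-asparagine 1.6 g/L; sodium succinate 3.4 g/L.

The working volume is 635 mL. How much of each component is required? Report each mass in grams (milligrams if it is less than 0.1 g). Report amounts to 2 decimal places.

Working volume: 635 mL = 0.635 L.
tryptone: 5.07 g/L × 0.635 L = 3.22 g
sodium molybdate dihydrate: 2.1 mg/L × 0.635 L = 1.33 mg
L-asparagine: 1.6 g/L × 0.635 L = 1.02 g
sodium succinate: 3.4 g/L × 0.635 L = 2.16 g

tryptone 3.22 g; sodium molybdate dihydrate 1.33 mg; L-asparagine 1.02 g; sodium succinate 2.16 g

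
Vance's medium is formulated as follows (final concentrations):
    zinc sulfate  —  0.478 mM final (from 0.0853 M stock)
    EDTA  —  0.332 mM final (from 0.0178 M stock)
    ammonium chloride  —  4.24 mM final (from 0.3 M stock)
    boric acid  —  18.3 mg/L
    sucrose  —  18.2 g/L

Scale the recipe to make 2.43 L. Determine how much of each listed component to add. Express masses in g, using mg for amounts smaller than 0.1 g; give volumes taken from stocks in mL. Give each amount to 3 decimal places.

zinc sulfate 13.617 mL; EDTA 45.324 mL; ammonium chloride 34.344 mL; boric acid 44.469 mg; sucrose 44.226 g

Working volume: 2.43 L.
zinc sulfate: dilute stock: 0.478 mM × 2430 mL ÷ 85.3 mM = 13.617 mL
EDTA: V = C2·V2/C1 = 0.332 mM × 2430 mL ÷ 17.8 mM = 45.324 mL
ammonium chloride: C1V1 = C2V2 → 4.24 mM × 2430 mL ÷ 300 mM = 34.344 mL
boric acid: 18.3 mg/L × 2.43 L = 44.469 mg
sucrose: 18.2 g/L × 2.43 L = 44.226 g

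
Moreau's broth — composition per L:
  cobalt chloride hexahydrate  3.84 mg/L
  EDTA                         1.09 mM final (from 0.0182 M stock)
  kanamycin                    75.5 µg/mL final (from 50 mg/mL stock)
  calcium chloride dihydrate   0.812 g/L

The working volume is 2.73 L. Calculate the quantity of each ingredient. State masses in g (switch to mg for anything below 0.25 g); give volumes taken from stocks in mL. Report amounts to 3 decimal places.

cobalt chloride hexahydrate 10.483 mg; EDTA 163.500 mL; kanamycin 4.122 mL; calcium chloride dihydrate 2.217 g

Scale factor relative to 1 L: 2.73.
cobalt chloride hexahydrate: 3.84 mg/L × 2.73 L = 10.483 mg
EDTA: C1V1 = C2V2 → 1.09 mM × 2730 mL ÷ 18.2 mM = 163.500 mL
kanamycin: dilute stock: 75.5 µg/mL × 2730 mL ÷ 50000 µg/mL = 4.122 mL
calcium chloride dihydrate: 0.812 g/L × 2.73 L = 2.217 g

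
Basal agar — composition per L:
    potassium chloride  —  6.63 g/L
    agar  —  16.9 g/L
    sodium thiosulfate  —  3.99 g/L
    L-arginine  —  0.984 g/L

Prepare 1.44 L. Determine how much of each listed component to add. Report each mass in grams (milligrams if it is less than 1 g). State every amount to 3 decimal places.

potassium chloride 9.547 g; agar 24.336 g; sodium thiosulfate 5.746 g; L-arginine 1.417 g

Working volume: 1.44 L.
potassium chloride: 6.63 g/L × 1.44 L = 9.547 g
agar: 16.9 g/L × 1.44 L = 24.336 g
sodium thiosulfate: 3.99 g/L × 1.44 L = 5.746 g
L-arginine: 0.984 g/L × 1.44 L = 1.417 g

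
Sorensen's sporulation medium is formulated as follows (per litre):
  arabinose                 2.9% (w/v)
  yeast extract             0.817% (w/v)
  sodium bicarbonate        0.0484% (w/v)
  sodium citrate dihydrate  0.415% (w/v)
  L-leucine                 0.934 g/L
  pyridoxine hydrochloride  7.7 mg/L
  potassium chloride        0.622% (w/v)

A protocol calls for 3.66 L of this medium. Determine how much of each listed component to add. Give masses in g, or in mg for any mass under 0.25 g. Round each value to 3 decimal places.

Working volume: 3.66 L.
arabinose: 2.9 g per 100 mL × 3660 mL ÷ 100 = 106.140 g
yeast extract: 0.817% w/v = 8.17 g/L → 8.17 × 3.66 L = 29.902 g
sodium bicarbonate: 0.0484 g per 100 mL × 3660 mL ÷ 100 = 1.771 g
sodium citrate dihydrate: 0.415% w/v = 4.15 g/L → 4.15 × 3.66 L = 15.189 g
L-leucine: 0.934 g/L × 3.66 L = 3.418 g
pyridoxine hydrochloride: 7.7 mg/L × 3.66 L = 28.182 mg
potassium chloride: 0.622% w/v = 6.22 g/L → 6.22 × 3.66 L = 22.765 g

arabinose 106.140 g; yeast extract 29.902 g; sodium bicarbonate 1.771 g; sodium citrate dihydrate 15.189 g; L-leucine 3.418 g; pyridoxine hydrochloride 28.182 mg; potassium chloride 22.765 g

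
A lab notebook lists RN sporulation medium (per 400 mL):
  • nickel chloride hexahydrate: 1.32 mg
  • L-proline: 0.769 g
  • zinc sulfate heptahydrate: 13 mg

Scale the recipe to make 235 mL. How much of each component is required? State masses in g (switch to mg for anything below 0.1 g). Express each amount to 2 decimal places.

nickel chloride hexahydrate 0.78 mg; L-proline 0.45 g; zinc sulfate heptahydrate 7.64 mg

Ratio of target to recipe volume: 235 / 400 = 0.5875.
nickel chloride hexahydrate: 1.32 mg × (235 mL / 400 mL) = 0.78 mg
L-proline: 0.769 g × (235 mL / 400 mL) = 0.45 g
zinc sulfate heptahydrate: 13 mg × (235 mL / 400 mL) = 7.64 mg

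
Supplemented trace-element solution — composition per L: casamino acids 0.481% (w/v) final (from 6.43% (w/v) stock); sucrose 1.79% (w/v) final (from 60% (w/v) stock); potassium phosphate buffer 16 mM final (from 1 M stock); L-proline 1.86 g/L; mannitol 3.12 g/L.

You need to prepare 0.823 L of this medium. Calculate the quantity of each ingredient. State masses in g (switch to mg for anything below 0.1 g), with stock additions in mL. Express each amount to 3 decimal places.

casamino acids 61.565 mL; sucrose 24.553 mL; potassium phosphate buffer 13.168 mL; L-proline 1.531 g; mannitol 2.568 g

Working volume: 0.823 L.
casamino acids: dilute stock: 0.481% ÷ 6.43% × 823 mL = 61.565 mL
sucrose: dilute stock: 1.79% ÷ 60% × 823 mL = 24.553 mL
potassium phosphate buffer: C1V1 = C2V2 → 16 mM × 823 mL ÷ 1000 mM = 13.168 mL
L-proline: 1.86 g/L × 0.823 L = 1.531 g
mannitol: 3.12 g/L × 0.823 L = 2.568 g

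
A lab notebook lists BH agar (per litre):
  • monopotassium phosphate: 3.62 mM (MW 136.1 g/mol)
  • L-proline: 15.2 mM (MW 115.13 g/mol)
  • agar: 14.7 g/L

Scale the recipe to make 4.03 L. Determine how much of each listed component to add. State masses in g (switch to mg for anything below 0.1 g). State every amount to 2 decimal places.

monopotassium phosphate 1.99 g; L-proline 7.05 g; agar 59.24 g

Scale factor relative to 1 L: 4.03.
monopotassium phosphate: 3.62 mmol/L × 136.1 g/mol × 4.03 L ÷ 1000 = 1.99 g
L-proline: 15.2 mmol/L × 115.13 g/mol × 4.03 L ÷ 1000 = 7.05 g
agar: 14.7 g/L × 4.03 L = 59.24 g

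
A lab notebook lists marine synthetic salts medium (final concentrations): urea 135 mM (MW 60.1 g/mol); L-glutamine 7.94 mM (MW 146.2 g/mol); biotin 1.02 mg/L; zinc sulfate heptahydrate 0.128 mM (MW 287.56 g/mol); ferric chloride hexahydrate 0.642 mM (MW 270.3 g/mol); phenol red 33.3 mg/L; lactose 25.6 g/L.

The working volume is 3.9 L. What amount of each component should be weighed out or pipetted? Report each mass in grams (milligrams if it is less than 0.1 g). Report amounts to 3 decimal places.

urea 31.643 g; L-glutamine 4.527 g; biotin 3.978 mg; zinc sulfate heptahydrate 0.144 g; ferric chloride hexahydrate 0.677 g; phenol red 0.130 g; lactose 99.840 g

Scale factor relative to 1 L: 3.9.
urea: 135 mmol/L × 60.1 g/mol × 3.9 L ÷ 1000 = 31.643 g
L-glutamine: 7.94 mmol/L × 146.2 g/mol × 3.9 L ÷ 1000 = 4.527 g
biotin: 1.02 mg/L × 3.9 L = 3.978 mg
zinc sulfate heptahydrate: 0.128 mmol/L × 287.56 g/mol × 3.9 L ÷ 1000 = 0.144 g
ferric chloride hexahydrate: 0.642 mmol/L × 270.3 g/mol × 3.9 L ÷ 1000 = 0.677 g
phenol red: 33.3 mg/L × 3.9 L = 129.87 mg = 0.130 g
lactose: 25.6 g/L × 3.9 L = 99.840 g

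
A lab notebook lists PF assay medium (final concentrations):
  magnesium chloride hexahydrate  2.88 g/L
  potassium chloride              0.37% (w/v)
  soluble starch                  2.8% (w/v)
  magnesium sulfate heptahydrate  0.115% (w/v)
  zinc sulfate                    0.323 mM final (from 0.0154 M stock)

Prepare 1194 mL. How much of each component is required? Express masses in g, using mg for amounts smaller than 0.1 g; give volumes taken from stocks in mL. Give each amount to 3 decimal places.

Target volume = 1194 mL = 1.194 L.
magnesium chloride hexahydrate: 2.88 g/L × 1.194 L = 3.439 g
potassium chloride: 0.37% w/v = 3.7 g/L → 3.7 × 1.194 L = 4.418 g
soluble starch: 2.8 g per 100 mL × 1194 mL ÷ 100 = 33.432 g
magnesium sulfate heptahydrate: 0.115% w/v = 1.15 g/L → 1.15 × 1.194 L = 1.373 g
zinc sulfate: V = C2·V2/C1 = 0.323 mM × 1194 mL ÷ 15.4 mM = 25.043 mL

magnesium chloride hexahydrate 3.439 g; potassium chloride 4.418 g; soluble starch 33.432 g; magnesium sulfate heptahydrate 1.373 g; zinc sulfate 25.043 mL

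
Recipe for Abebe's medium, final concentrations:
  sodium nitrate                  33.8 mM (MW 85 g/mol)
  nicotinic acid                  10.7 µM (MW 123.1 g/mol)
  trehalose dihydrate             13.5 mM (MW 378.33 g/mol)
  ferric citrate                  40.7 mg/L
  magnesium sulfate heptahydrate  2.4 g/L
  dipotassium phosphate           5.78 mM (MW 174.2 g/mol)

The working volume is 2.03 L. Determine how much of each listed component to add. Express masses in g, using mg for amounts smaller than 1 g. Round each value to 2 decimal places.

Working volume: 2.03 L.
sodium nitrate: 33.8 mmol/L × 85 g/mol × 2.03 L ÷ 1000 = 5.83 g
nicotinic acid: 10.7 µmol/L × 123.1 g/mol × 2.03 L ÷ 1000 = 2.67 mg
trehalose dihydrate: 13.5 mmol/L × 378.33 g/mol × 2.03 L ÷ 1000 = 10.37 g
ferric citrate: 40.7 mg/L × 2.03 L = 82.62 mg
magnesium sulfate heptahydrate: 2.4 g/L × 2.03 L = 4.87 g
dipotassium phosphate: 5.78 mmol/L × 174.2 g/mol × 2.03 L ÷ 1000 = 2.04 g

sodium nitrate 5.83 g; nicotinic acid 2.67 mg; trehalose dihydrate 10.37 g; ferric citrate 82.62 mg; magnesium sulfate heptahydrate 4.87 g; dipotassium phosphate 2.04 g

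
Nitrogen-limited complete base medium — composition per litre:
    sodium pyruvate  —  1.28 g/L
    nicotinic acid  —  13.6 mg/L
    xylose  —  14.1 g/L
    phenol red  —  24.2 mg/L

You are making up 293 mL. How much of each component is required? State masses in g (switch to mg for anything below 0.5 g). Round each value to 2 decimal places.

Target volume = 293 mL = 0.293 L.
sodium pyruvate: 1.28 g/L × 0.293 L = 0.37504 g = 375.04 mg
nicotinic acid: 13.6 mg/L × 0.293 L = 3.98 mg
xylose: 14.1 g/L × 0.293 L = 4.13 g
phenol red: 24.2 mg/L × 0.293 L = 7.09 mg

sodium pyruvate 375.04 mg; nicotinic acid 3.98 mg; xylose 4.13 g; phenol red 7.09 mg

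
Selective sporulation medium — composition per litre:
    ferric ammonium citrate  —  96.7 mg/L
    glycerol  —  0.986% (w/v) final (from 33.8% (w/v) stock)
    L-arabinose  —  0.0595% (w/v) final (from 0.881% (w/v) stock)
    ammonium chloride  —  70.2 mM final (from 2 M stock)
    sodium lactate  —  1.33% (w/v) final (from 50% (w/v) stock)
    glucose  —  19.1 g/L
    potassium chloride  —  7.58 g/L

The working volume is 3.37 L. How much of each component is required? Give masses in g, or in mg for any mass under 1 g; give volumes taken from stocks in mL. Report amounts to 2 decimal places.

Working volume: 3.37 L.
ferric ammonium citrate: 96.7 mg/L × 3.37 L = 325.88 mg
glycerol: dilute stock: 0.986% ÷ 33.8% × 3370 mL = 98.31 mL
L-arabinose: dilute stock: 0.0595% ÷ 0.881% × 3370 mL = 227.60 mL
ammonium chloride: dilute stock: 70.2 mM × 3370 mL ÷ 2000 mM = 118.29 mL
sodium lactate: dilute stock: 1.33% ÷ 50% × 3370 mL = 89.64 mL
glucose: 19.1 g/L × 3.37 L = 64.37 g
potassium chloride: 7.58 g/L × 3.37 L = 25.54 g

ferric ammonium citrate 325.88 mg; glycerol 98.31 mL; L-arabinose 227.60 mL; ammonium chloride 118.29 mL; sodium lactate 89.64 mL; glucose 64.37 g; potassium chloride 25.54 g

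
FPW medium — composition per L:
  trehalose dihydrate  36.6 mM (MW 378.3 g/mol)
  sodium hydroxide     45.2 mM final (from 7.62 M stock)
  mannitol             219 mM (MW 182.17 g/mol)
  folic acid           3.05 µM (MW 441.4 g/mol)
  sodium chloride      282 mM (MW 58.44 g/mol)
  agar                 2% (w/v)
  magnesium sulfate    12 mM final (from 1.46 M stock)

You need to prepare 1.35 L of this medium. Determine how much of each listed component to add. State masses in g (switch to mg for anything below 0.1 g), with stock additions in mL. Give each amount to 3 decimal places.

Scale factor relative to 1 L: 1.35.
trehalose dihydrate: 36.6 mmol/L × 378.3 g/mol × 1.35 L ÷ 1000 = 18.692 g
sodium hydroxide: C1V1 = C2V2 → 45.2 mM × 1350 mL ÷ 7620 mM = 8.008 mL
mannitol: 219 mmol/L × 182.17 g/mol × 1.35 L ÷ 1000 = 53.859 g
folic acid: 3.05 µmol/L × 441.4 g/mol × 1.35 L ÷ 1000 = 1.817 mg
sodium chloride: 282 mmol/L × 58.44 g/mol × 1.35 L ÷ 1000 = 22.248 g
agar: 2 g per 100 mL × 1350 mL ÷ 100 = 27.000 g
magnesium sulfate: V = C2·V2/C1 = 12 mM × 1350 mL ÷ 1460 mM = 11.096 mL

trehalose dihydrate 18.692 g; sodium hydroxide 8.008 mL; mannitol 53.859 g; folic acid 1.817 mg; sodium chloride 22.248 g; agar 27.000 g; magnesium sulfate 11.096 mL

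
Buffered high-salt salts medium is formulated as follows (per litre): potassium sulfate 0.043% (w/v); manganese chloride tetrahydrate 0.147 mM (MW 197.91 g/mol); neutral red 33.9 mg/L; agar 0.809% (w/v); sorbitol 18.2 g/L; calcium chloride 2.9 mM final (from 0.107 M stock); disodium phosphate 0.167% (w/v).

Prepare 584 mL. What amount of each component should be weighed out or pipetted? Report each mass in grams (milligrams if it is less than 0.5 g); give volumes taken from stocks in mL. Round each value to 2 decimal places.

Working volume: 584 mL = 0.584 L.
potassium sulfate: 0.043 g per 100 mL × 584 mL ÷ 100 = 0.25112 g = 251.12 mg
manganese chloride tetrahydrate: 0.147 mmol/L × 197.91 mg/mmol × 0.584 L = 16.99 mg
neutral red: 33.9 mg/L × 0.584 L = 19.80 mg
agar: 0.809% w/v = 8.09 g/L → 8.09 × 0.584 L = 4.72 g
sorbitol: 18.2 g/L × 0.584 L = 10.63 g
calcium chloride: C1V1 = C2V2 → 2.9 mM × 584 mL ÷ 107 mM = 15.83 mL
disodium phosphate: 0.167% w/v = 1.67 g/L → 1.67 × 0.584 L = 0.98 g

potassium sulfate 251.12 mg; manganese chloride tetrahydrate 16.99 mg; neutral red 19.80 mg; agar 4.72 g; sorbitol 10.63 g; calcium chloride 15.83 mL; disodium phosphate 0.98 g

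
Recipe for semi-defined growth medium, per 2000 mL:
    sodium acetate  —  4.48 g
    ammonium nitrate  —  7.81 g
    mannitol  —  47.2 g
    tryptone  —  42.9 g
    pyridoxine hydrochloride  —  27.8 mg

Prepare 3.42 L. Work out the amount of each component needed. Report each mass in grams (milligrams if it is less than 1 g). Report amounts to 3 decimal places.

Ratio of target to recipe volume: 3420 / 2000 = 1.71.
sodium acetate: 4.48 g × (3420 mL / 2000 mL) = 7.661 g
ammonium nitrate: 7.81 g × (3420 mL / 2000 mL) = 13.355 g
mannitol: 47.2 g × (3420 mL / 2000 mL) = 80.712 g
tryptone: 42.9 g × (3420 mL / 2000 mL) = 73.359 g
pyridoxine hydrochloride: 27.8 mg × (3420 mL / 2000 mL) = 47.538 mg

sodium acetate 7.661 g; ammonium nitrate 13.355 g; mannitol 80.712 g; tryptone 73.359 g; pyridoxine hydrochloride 47.538 mg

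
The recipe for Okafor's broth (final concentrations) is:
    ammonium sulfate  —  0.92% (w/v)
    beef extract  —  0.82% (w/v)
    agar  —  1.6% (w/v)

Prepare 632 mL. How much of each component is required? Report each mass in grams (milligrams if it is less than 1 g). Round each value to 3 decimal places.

ammonium sulfate 5.814 g; beef extract 5.182 g; agar 10.112 g

Scale factor relative to 1 L: 0.632.
ammonium sulfate: 0.92 g per 100 mL × 632 mL ÷ 100 = 5.814 g
beef extract: 0.82% w/v = 8.2 g/L → 8.2 × 0.632 L = 5.182 g
agar: 1.6 g per 100 mL × 632 mL ÷ 100 = 10.112 g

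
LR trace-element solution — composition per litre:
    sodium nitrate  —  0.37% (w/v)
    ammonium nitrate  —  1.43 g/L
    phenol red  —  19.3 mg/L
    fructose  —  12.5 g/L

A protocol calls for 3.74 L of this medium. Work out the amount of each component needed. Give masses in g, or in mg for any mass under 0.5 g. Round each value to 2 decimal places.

Working volume: 3.74 L.
sodium nitrate: 0.37 g per 100 mL × 3740 mL ÷ 100 = 13.84 g
ammonium nitrate: 1.43 g/L × 3.74 L = 5.35 g
phenol red: 19.3 mg/L × 3.74 L = 72.18 mg
fructose: 12.5 g/L × 3.74 L = 46.75 g

sodium nitrate 13.84 g; ammonium nitrate 5.35 g; phenol red 72.18 mg; fructose 46.75 g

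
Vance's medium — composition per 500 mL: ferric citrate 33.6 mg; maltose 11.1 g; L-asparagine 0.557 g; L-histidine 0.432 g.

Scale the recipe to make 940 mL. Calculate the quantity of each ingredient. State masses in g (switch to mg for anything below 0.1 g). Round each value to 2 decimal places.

ferric citrate 63.17 mg; maltose 20.87 g; L-asparagine 1.05 g; L-histidine 0.81 g

Ratio of target to recipe volume: 940 / 500 = 1.88.
ferric citrate: 33.6 mg × (940 mL / 500 mL) = 63.17 mg
maltose: 11.1 g × (940 mL / 500 mL) = 20.87 g
L-asparagine: 0.557 g × (940 mL / 500 mL) = 1.05 g
L-histidine: 0.432 g × (940 mL / 500 mL) = 0.81 g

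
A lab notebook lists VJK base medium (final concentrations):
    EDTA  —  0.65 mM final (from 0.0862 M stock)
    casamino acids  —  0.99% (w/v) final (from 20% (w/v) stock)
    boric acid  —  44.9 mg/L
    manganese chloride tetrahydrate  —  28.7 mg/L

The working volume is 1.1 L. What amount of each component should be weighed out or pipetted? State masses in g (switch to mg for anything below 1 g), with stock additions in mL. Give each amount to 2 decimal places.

EDTA 8.29 mL; casamino acids 54.45 mL; boric acid 49.39 mg; manganese chloride tetrahydrate 31.57 mg

Working volume: 1.1 L.
EDTA: C1V1 = C2V2 → 0.65 mM × 1100 mL ÷ 86.2 mM = 8.29 mL
casamino acids: C1V1 = C2V2 → 0.99% ÷ 20% × 1100 mL = 54.45 mL
boric acid: 44.9 mg/L × 1.1 L = 49.39 mg
manganese chloride tetrahydrate: 28.7 mg/L × 1.1 L = 31.57 mg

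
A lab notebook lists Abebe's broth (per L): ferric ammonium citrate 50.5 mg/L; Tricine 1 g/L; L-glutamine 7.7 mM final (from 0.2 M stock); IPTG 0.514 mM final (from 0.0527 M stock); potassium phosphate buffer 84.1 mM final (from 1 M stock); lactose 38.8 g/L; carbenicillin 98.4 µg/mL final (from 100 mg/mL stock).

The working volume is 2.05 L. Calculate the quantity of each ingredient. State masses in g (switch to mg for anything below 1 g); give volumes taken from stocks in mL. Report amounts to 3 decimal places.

Working volume: 2.05 L.
ferric ammonium citrate: 50.5 mg/L × 2.05 L = 103.525 mg
Tricine: 1 g/L × 2.05 L = 2.050 g
L-glutamine: dilute stock: 7.7 mM × 2050 mL ÷ 200 mM = 78.925 mL
IPTG: dilute stock: 0.514 mM × 2050 mL ÷ 52.7 mM = 19.994 mL
potassium phosphate buffer: V = C2·V2/C1 = 84.1 mM × 2050 mL ÷ 1000 mM = 172.405 mL
lactose: 38.8 g/L × 2.05 L = 79.540 g
carbenicillin: C1V1 = C2V2 → 98.4 µg/mL × 2050 mL ÷ 100000 µg/mL = 2.017 mL

ferric ammonium citrate 103.525 mg; Tricine 2.050 g; L-glutamine 78.925 mL; IPTG 19.994 mL; potassium phosphate buffer 172.405 mL; lactose 79.540 g; carbenicillin 2.017 mL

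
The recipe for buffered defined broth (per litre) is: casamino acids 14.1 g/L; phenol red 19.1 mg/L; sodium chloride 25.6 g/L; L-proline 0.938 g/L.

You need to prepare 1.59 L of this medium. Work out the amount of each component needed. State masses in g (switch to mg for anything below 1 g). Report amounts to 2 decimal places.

casamino acids 22.42 g; phenol red 30.37 mg; sodium chloride 40.70 g; L-proline 1.49 g

Scale factor relative to 1 L: 1.59.
casamino acids: 14.1 g/L × 1.59 L = 22.42 g
phenol red: 19.1 mg/L × 1.59 L = 30.37 mg
sodium chloride: 25.6 g/L × 1.59 L = 40.70 g
L-proline: 0.938 g/L × 1.59 L = 1.49 g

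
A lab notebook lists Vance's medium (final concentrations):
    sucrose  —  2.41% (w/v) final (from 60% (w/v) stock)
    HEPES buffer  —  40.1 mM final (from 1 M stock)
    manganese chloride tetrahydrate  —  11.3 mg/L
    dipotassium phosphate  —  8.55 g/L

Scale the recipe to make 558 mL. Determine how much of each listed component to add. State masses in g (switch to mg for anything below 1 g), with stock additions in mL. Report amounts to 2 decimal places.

sucrose 22.41 mL; HEPES buffer 22.38 mL; manganese chloride tetrahydrate 6.31 mg; dipotassium phosphate 4.77 g

Working volume: 558 mL = 0.558 L.
sucrose: C1V1 = C2V2 → 2.41% ÷ 60% × 558 mL = 22.41 mL
HEPES buffer: C1V1 = C2V2 → 40.1 mM × 558 mL ÷ 1000 mM = 22.38 mL
manganese chloride tetrahydrate: 11.3 mg/L × 0.558 L = 6.31 mg
dipotassium phosphate: 8.55 g/L × 0.558 L = 4.77 g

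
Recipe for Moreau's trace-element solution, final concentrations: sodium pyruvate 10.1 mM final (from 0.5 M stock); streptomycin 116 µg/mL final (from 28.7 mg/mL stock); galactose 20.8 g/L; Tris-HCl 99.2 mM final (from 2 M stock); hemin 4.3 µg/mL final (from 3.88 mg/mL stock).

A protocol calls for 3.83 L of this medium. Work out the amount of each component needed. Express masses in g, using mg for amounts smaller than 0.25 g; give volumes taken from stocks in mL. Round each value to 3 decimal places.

Working volume: 3.83 L.
sodium pyruvate: C1V1 = C2V2 → 10.1 mM × 3830 mL ÷ 500 mM = 77.366 mL
streptomycin: C1V1 = C2V2 → 116 µg/mL × 3830 mL ÷ 28700 µg/mL = 15.480 mL
galactose: 20.8 g/L × 3.83 L = 79.664 g
Tris-HCl: C1V1 = C2V2 → 99.2 mM × 3830 mL ÷ 2000 mM = 189.968 mL
hemin: dilute stock: 4.3 µg/mL × 3830 mL ÷ 3880 µg/mL = 4.245 mL

sodium pyruvate 77.366 mL; streptomycin 15.480 mL; galactose 79.664 g; Tris-HCl 189.968 mL; hemin 4.245 mL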